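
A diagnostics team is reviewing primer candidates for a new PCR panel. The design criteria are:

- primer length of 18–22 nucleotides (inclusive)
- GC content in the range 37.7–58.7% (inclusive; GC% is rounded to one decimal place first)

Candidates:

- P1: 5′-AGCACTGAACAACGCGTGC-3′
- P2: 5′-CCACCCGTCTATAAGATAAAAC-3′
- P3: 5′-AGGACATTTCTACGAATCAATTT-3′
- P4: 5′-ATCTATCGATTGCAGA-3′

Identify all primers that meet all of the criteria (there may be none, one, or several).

P1 (19 nt, A=6 T=2 G=5 C=6): length 19 ✓; GC 11/19 = 57.9% ✓ — passes.
P2 (22 nt, A=9 T=4 G=2 C=7): length 22 ✓; GC 9/22 = 40.9% ✓ — passes.
P3 (23 nt, A=8 T=8 G=3 C=4): length 23, outside 18–22 ✗; GC 7/23 = 30.4%, outside 37.7–58.7% ✗ — fails.
P4 (16 nt, A=5 T=5 G=3 C=3): length 16, outside 18–22 ✗; GC 6/16 = 37.5%, outside 37.7–58.7% ✗ — fails.

P1 and P2.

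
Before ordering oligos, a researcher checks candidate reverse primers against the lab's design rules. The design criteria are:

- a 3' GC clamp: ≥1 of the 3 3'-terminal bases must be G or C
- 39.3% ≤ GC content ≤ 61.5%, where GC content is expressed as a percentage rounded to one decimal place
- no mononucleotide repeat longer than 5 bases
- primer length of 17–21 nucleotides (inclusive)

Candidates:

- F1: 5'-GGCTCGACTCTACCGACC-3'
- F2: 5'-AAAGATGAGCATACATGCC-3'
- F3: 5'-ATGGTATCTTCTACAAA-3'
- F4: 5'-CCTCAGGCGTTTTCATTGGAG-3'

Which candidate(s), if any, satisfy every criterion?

F2 and F4.

F1 (18 nt, A=3 T=3 G=4 C=8): 3' end ACC has 2 G/C ✓; GC 12/18 = 66.7%, outside 39.3–61.5% ✗; longest run = 2 ✓; length 18 ✓ — fails.
F2 (19 nt, A=8 T=3 G=4 C=4): 3' end GCC has 3 G/C ✓; GC 8/19 = 42.1% ✓; longest run = 3 ✓; length 19 ✓ — passes.
F3 (17 nt, A=6 T=6 G=2 C=3): 3' end AAA has 0 G/C, need ≥1 ✗; GC 5/17 = 29.4%, outside 39.3–61.5% ✗; longest run = 3 ✓; length 17 ✓ — fails.
F4 (21 nt, A=3 T=7 G=6 C=5): 3' end GAG has 2 G/C ✓; GC 11/21 = 52.4% ✓; longest run = 4 ✓; length 21 ✓ — passes.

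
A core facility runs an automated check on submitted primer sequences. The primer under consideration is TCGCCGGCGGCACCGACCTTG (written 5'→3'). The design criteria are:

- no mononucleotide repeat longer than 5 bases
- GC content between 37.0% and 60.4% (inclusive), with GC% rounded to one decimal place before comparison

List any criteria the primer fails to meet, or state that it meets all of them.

Fails: GC content.

Base counts: A=2, T=3, G=7, C=9 (length 21).
homopolymer run: longest run = 2 ✓
GC content: GC 16/21 = 76.2%, outside 37.0–60.4% ✗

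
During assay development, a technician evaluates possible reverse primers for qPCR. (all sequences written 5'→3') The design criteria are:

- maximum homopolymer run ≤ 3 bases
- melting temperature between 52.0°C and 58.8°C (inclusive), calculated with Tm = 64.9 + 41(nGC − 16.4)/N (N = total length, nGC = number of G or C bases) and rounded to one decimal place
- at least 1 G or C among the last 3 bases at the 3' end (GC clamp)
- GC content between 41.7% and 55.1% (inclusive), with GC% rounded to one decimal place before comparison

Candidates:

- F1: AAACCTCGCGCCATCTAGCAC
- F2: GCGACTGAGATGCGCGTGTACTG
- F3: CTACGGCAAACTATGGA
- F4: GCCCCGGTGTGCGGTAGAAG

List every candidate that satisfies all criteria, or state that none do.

F1 (21 nt, A=6 T=3 G=3 C=9): longest run = 3 ✓; Tm = 64.9 + 41·(12 − 16.4)/21 = 56.3°C ✓; 3' end CAC has 2 G/C ✓; GC 12/21 = 57.1%, outside 41.7–55.1% ✗ — fails.
F2 (23 nt, A=4 T=5 G=9 C=5): longest run = 1 ✓; Tm = 64.9 + 41·(14 − 16.4)/23 = 60.6°C, outside 52.0–58.8°C ✗; 3' end CTG has 2 G/C ✓; GC 14/23 = 60.9%, outside 41.7–55.1% ✗ — fails.
F3 (17 nt, A=6 T=3 G=4 C=4): longest run = 3 ✓; Tm = 64.9 + 41·(8 − 16.4)/17 = 44.6°C, outside 52.0–58.8°C ✗; 3' end GGA has 2 G/C ✓; GC 8/17 = 47.1% ✓ — fails.
F4 (20 nt, A=3 T=3 G=9 C=5): longest run = 4, exceeds 3 ✗; Tm = 64.9 + 41·(14 − 16.4)/20 = 60.0°C, outside 52.0–58.8°C ✗; 3' end AAG has 1 G/C ✓; GC 14/20 = 70.0%, outside 41.7–55.1% ✗ — fails.

None of the candidates satisfy all criteria.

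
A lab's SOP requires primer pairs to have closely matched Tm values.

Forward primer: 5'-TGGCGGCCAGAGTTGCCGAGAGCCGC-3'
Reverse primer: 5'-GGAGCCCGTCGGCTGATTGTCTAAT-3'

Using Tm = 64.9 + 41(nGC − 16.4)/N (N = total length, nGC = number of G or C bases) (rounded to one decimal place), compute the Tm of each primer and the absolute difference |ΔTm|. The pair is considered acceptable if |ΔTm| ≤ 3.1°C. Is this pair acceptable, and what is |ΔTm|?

Forward: G+C = 19, N = 26 → Tm = 64.9 + 41·(19 − 16.4)/26 = 69.0°C.
Reverse: G+C = 14, N = 25 → Tm = 64.9 + 41·(14 − 16.4)/25 = 61.0°C.
|ΔTm| = |69.0 − 61.0| = 8.0°C, > 3.1°C.

|ΔTm| = 8.0°C; the pair is not acceptable.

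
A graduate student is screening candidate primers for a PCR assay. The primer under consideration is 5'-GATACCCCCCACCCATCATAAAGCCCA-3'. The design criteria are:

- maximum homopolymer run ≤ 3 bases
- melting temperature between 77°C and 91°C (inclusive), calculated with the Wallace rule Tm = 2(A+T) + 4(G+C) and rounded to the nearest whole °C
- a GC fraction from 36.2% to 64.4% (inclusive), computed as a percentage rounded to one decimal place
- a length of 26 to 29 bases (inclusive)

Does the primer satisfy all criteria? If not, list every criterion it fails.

Base counts: A=9, T=3, G=2, C=13 (length 27).
homopolymer run: longest run = 6, exceeds 3 ✗
Tm: Tm = 2·12 + 4·15 = 84°C ✓
GC content: GC 15/27 = 55.6% ✓
length: length 27 ✓

Fails: homopolymer run.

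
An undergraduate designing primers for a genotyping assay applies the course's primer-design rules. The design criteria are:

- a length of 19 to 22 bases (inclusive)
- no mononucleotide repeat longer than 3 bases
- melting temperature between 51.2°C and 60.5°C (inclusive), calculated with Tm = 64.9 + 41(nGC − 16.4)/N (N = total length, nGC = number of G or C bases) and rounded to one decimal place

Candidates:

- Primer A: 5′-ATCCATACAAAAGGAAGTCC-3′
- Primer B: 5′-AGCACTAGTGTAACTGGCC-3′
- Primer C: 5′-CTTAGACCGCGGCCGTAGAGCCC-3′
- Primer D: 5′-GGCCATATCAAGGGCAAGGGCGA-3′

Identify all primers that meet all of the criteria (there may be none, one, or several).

None of the candidates satisfy all criteria.

Primer A (20 nt, A=9 T=3 G=3 C=5): length 20 ✓; longest run = 4, exceeds 3 ✗; Tm = 64.9 + 41·(8 − 16.4)/20 = 47.7°C, outside 51.2–60.5°C ✗ — fails.
Primer B (19 nt, A=5 T=4 G=5 C=5): length 19 ✓; longest run = 2 ✓; Tm = 64.9 + 41·(10 − 16.4)/19 = 51.1°C, outside 51.2–60.5°C ✗ — fails.
Primer C (23 nt, A=4 T=3 G=7 C=9): length 23, outside 19–22 ✗; longest run = 3 ✓; Tm = 64.9 + 41·(16 − 16.4)/23 = 64.2°C, outside 51.2–60.5°C ✗ — fails.
Primer D (23 nt, A=7 T=2 G=9 C=5): length 23, outside 19–22 ✗; longest run = 3 ✓; Tm = 64.9 + 41·(14 − 16.4)/23 = 60.6°C, outside 51.2–60.5°C ✗ — fails.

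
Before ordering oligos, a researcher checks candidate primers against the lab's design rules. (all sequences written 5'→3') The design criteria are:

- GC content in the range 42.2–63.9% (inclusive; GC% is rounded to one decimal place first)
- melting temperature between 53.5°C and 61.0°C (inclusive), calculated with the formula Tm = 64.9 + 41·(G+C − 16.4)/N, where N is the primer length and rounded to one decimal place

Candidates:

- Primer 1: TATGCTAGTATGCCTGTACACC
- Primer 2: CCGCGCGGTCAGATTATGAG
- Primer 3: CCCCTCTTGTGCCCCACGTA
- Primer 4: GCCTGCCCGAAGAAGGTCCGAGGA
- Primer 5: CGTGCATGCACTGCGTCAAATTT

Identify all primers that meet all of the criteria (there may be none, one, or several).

Primer 2 and Primer 5.

Primer 1 (22 nt, A=5 T=7 G=4 C=6): GC 10/22 = 45.5% ✓; Tm = 64.9 + 41·(10 − 16.4)/22 = 53.0°C, outside 53.5–61.0°C ✗ — fails.
Primer 2 (20 nt, A=4 T=4 G=7 C=5): GC 12/20 = 60.0% ✓; Tm = 64.9 + 41·(12 − 16.4)/20 = 55.9°C ✓ — passes.
Primer 3 (20 nt, A=2 T=5 G=3 C=10): GC 13/20 = 65.0%, outside 42.2–63.9% ✗; Tm = 64.9 + 41·(13 − 16.4)/20 = 57.9°C ✓ — fails.
Primer 4 (24 nt, A=6 T=2 G=9 C=7): GC 16/24 = 66.7%, outside 42.2–63.9% ✗; Tm = 64.9 + 41·(16 − 16.4)/24 = 64.2°C, outside 53.5–61.0°C ✗ — fails.
Primer 5 (23 nt, A=5 T=7 G=5 C=6): GC 11/23 = 47.8% ✓; Tm = 64.9 + 41·(11 − 16.4)/23 = 55.3°C ✓ — passes.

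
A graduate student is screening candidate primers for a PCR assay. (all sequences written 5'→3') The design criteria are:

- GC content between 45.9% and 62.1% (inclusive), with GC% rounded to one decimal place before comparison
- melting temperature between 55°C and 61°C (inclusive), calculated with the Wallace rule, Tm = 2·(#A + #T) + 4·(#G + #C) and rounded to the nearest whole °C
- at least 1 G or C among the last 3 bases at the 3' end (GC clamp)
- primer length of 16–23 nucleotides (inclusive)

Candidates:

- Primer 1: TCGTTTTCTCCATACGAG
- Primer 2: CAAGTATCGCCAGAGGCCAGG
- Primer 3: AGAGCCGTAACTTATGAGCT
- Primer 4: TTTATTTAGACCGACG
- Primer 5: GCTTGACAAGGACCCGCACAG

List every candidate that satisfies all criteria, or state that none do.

Primer 1 (18 nt, A=3 T=7 G=3 C=5): GC 8/18 = 44.4%, outside 45.9–62.1% ✗; Tm = 2·10 + 4·8 = 52°C, outside 55–61°C ✗; 3' end GAG has 2 G/C ✓; length 18 ✓ — fails.
Primer 2 (21 nt, A=6 T=2 G=7 C=6): GC 13/21 = 61.9% ✓; Tm = 2·8 + 4·13 = 68°C, outside 55–61°C ✗; 3' end AGG has 2 G/C ✓; length 21 ✓ — fails.
Primer 3 (20 nt, A=6 T=5 G=5 C=4): GC 9/20 = 45.0%, outside 45.9–62.1% ✗; Tm = 2·11 + 4·9 = 58°C ✓; 3' end GCT has 2 G/C ✓; length 20 ✓ — fails.
Primer 4 (16 nt, A=4 T=6 G=3 C=3): GC 6/16 = 37.5%, outside 45.9–62.1% ✗; Tm = 2·10 + 4·6 = 44°C, outside 55–61°C ✗; 3' end ACG has 2 G/C ✓; length 16 ✓ — fails.
Primer 5 (21 nt, A=6 T=2 G=6 C=7): GC 13/21 = 61.9% ✓; Tm = 2·8 + 4·13 = 68°C, outside 55–61°C ✗; 3' end CAG has 2 G/C ✓; length 21 ✓ — fails.

None of the candidates satisfy all criteria.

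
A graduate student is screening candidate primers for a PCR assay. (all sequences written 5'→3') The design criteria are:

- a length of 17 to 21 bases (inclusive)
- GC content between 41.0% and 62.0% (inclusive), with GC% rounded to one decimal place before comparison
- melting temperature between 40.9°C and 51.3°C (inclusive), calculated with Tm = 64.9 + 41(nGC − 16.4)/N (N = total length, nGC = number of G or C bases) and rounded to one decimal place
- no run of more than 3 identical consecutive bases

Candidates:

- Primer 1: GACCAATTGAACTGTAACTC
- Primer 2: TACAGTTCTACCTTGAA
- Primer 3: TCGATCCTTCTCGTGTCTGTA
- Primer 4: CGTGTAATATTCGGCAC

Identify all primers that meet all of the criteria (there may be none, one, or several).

Primer 4 only.

Primer 1 (20 nt, A=7 T=5 G=3 C=5): length 20 ✓; GC 8/20 = 40.0%, outside 41.0–62.0% ✗; Tm = 64.9 + 41·(8 − 16.4)/20 = 47.7°C ✓; longest run = 2 ✓ — fails.
Primer 2 (17 nt, A=5 T=6 G=2 C=4): length 17 ✓; GC 6/17 = 35.3%, outside 41.0–62.0% ✗; Tm = 64.9 + 41·(6 − 16.4)/17 = 39.8°C, outside 40.9–51.3°C ✗; longest run = 2 ✓ — fails.
Primer 3 (21 nt, A=2 T=9 G=4 C=6): length 21 ✓; GC 10/21 = 47.6% ✓; Tm = 64.9 + 41·(10 − 16.4)/21 = 52.4°C, outside 40.9–51.3°C ✗; longest run = 2 ✓ — fails.
Primer 4 (17 nt, A=4 T=5 G=4 C=4): length 17 ✓; GC 8/17 = 47.1% ✓; Tm = 64.9 + 41·(8 − 16.4)/17 = 44.6°C ✓; longest run = 2 ✓ — passes.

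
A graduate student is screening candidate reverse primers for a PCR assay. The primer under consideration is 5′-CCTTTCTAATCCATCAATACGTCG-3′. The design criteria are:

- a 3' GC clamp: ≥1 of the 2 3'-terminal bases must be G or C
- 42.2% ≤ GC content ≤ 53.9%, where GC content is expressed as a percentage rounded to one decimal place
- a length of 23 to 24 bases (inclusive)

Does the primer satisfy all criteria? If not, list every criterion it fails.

Base counts: A=6, T=8, G=2, C=8 (length 24).
GC clamp: 3' end CG has 2 G/C ✓
GC content: GC 10/24 = 41.7%, outside 42.2–53.9% ✗
length: length 24 ✓

Fails: GC content.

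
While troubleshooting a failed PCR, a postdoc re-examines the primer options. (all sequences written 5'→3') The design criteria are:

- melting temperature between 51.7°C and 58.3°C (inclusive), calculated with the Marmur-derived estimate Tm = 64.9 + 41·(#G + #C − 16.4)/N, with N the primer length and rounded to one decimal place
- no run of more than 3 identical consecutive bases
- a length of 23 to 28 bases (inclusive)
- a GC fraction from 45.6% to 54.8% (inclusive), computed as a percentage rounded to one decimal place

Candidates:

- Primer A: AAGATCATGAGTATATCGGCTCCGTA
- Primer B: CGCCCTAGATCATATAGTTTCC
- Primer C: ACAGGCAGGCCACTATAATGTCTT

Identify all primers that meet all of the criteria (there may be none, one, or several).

Primer A (26 nt, A=8 T=7 G=6 C=5): Tm = 64.9 + 41·(11 − 16.4)/26 = 56.4°C ✓; longest run = 2 ✓; length 26 ✓; GC 11/26 = 42.3%, outside 45.6–54.8% ✗ — fails.
Primer B (22 nt, A=5 T=7 G=3 C=7): Tm = 64.9 + 41·(10 − 16.4)/22 = 53.0°C ✓; longest run = 3 ✓; length 22, outside 23–28 ✗; GC 10/22 = 45.5%, outside 45.6–54.8% ✗ — fails.
Primer C (24 nt, A=7 T=6 G=5 C=6): Tm = 64.9 + 41·(11 − 16.4)/24 = 55.7°C ✓; longest run = 2 ✓; length 24 ✓; GC 11/24 = 45.8% ✓ — passes.

Primer C only.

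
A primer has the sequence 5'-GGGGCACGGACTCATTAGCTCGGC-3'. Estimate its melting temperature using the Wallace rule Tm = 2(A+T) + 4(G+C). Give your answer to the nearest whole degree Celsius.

Base counts: A=4, T=4, G=9, C=7 (length 24).
Tm = 2·(4+4) + 4·(9+7) = 2·8 + 4·16 = 16 + 64 = 80°C.

80°C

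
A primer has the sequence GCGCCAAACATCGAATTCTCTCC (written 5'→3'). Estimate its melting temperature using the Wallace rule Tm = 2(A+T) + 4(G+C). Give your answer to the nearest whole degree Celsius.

70°C

Base counts: A=6, T=5, G=3, C=9 (length 23).
Tm = 2·(6+5) + 4·(3+9) = 2·11 + 4·12 = 22 + 48 = 70°C.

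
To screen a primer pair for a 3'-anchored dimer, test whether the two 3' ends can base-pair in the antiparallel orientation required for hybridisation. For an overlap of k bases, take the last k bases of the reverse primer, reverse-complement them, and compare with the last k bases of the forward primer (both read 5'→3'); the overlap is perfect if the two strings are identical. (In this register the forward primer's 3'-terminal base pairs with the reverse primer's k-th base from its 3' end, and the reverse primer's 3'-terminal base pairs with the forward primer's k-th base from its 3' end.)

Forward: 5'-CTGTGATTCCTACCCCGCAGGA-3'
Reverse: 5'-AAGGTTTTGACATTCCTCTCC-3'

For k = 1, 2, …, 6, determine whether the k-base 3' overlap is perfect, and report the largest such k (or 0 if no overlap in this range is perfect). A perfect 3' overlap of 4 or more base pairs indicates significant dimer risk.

Last 6 bases (5'→3') — forward …GCAGGA, reverse …CTCTCC.
Reverse complement of the reverse primer's last 6 bases: GGAGAG; its first k bases are the reverse complement of the reverse primer's last k bases, so a perfect k-base overlap needs the forward primer's last k bases to equal them.
Comparing (forward last k vs required): k=1: A vs G ✗; k=2: GA vs GG ✗; k=3: GGA vs GGA ✓; k=4: AGGA vs GGAG ✗; k=5: CAGGA vs GGAGA ✗; k=6: GCAGGA vs GGAGAG ✗.
Only k = 3 is perfect, so the longest perfect 3' overlap is 3.

Longest perfect overlap: 3 complementary base pairs; below the dimer-risk threshold (threshold 4).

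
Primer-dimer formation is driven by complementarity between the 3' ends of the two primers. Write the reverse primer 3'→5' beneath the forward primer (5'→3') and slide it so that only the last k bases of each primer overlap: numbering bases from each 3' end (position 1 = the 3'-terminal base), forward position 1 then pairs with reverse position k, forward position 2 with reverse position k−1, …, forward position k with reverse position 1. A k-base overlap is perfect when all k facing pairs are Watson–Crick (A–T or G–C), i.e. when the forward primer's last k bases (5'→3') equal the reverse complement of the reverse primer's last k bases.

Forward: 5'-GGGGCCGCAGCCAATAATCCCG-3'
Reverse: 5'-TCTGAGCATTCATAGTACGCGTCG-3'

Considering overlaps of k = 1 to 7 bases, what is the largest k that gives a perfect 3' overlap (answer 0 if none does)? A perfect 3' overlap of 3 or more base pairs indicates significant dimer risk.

Last 7 bases (5'→3') — forward …AATCCCG, reverse …CGCGTCG.
Reverse complement of the reverse primer's last 7 bases: CGACGCG; its first k bases are the reverse complement of the reverse primer's last k bases, so a perfect k-base overlap needs the forward primer's last k bases to equal them.
Comparing (forward last k vs required): k=1: G vs C ✗; k=2: CG vs CG ✓; k=3: CCG vs CGA ✗; k=4: CCCG vs CGAC ✗; k=5: TCCCG vs CGACG ✗; k=6: ATCCCG vs CGACGC ✗; k=7: AATCCCG vs CGACGCG ✗.
Only k = 2 is perfect, so the longest perfect 3' overlap is 2.

Longest perfect overlap: 2 complementary base pairs; below the dimer-risk threshold (threshold 3).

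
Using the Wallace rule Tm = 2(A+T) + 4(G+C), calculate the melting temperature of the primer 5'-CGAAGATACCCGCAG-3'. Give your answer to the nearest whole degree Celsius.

48°C

Base counts: A=5, T=1, G=4, C=5 (length 15).
Tm = 2·(5+1) + 4·(4+5) = 2·6 + 4·9 = 12 + 36 = 48°C.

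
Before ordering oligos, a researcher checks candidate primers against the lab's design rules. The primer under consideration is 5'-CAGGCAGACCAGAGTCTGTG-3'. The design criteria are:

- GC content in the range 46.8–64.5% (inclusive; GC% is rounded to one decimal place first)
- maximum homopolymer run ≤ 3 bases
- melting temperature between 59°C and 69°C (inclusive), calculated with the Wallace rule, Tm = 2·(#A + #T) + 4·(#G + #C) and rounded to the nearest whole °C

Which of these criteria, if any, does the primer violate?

Meets all criteria.

Base counts: A=5, T=3, G=7, C=5 (length 20).
GC content: GC 12/20 = 60.0% ✓
homopolymer run: longest run = 2 ✓
Tm: Tm = 2·8 + 4·12 = 64°C ✓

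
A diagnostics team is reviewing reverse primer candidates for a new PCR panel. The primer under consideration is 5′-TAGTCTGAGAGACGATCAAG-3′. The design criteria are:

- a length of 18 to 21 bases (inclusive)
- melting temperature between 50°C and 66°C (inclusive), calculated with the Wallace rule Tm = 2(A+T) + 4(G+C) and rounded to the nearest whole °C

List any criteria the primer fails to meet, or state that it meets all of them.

Base counts: A=7, T=4, G=6, C=3 (length 20).
length: length 20 ✓
Tm: Tm = 2·11 + 4·9 = 58°C ✓

Meets all criteria.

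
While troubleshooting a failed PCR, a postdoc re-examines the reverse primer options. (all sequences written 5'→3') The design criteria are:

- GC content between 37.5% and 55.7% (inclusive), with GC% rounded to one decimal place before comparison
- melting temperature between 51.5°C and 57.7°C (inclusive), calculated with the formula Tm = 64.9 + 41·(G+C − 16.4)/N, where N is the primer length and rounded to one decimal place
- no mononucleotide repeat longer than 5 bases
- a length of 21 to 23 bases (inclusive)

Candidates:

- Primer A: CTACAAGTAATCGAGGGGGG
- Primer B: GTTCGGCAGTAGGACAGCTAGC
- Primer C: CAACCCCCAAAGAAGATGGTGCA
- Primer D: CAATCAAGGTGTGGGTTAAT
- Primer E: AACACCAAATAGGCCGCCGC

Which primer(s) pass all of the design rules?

Primer A (20 nt, A=6 T=3 G=8 C=3): GC 11/20 = 55.0% ✓; Tm = 64.9 + 41·(11 − 16.4)/20 = 53.8°C ✓; longest run = 6, exceeds 5 ✗; length 20, outside 21–23 ✗ — fails.
Primer B (22 nt, A=5 T=4 G=8 C=5): GC 13/22 = 59.1%, outside 37.5–55.7% ✗; Tm = 64.9 + 41·(13 − 16.4)/22 = 58.6°C, outside 51.5–57.7°C ✗; longest run = 2 ✓; length 22 ✓ — fails.
Primer C (23 nt, A=9 T=2 G=5 C=7): GC 12/23 = 52.2% ✓; Tm = 64.9 + 41·(12 − 16.4)/23 = 57.1°C ✓; longest run = 5 ✓; length 23 ✓ — passes.
Primer D (20 nt, A=6 T=6 G=6 C=2): GC 8/20 = 40.0% ✓; Tm = 64.9 + 41·(8 − 16.4)/20 = 47.7°C, outside 51.5–57.7°C ✗; longest run = 3 ✓; length 20, outside 21–23 ✗ — fails.
Primer E (20 nt, A=7 T=1 G=4 C=8): GC 12/20 = 60.0%, outside 37.5–55.7% ✗; Tm = 64.9 + 41·(12 − 16.4)/20 = 55.9°C ✓; longest run = 3 ✓; length 20, outside 21–23 ✗ — fails.

Primer C only.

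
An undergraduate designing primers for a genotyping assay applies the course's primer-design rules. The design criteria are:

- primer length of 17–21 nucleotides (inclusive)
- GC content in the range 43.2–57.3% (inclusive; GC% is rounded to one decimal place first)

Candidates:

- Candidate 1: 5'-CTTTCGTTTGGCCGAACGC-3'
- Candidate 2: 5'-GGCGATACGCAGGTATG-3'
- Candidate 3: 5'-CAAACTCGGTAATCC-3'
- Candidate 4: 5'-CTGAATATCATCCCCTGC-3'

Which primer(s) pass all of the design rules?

Candidate 1 (19 nt, A=2 T=6 G=5 C=6): length 19 ✓; GC 11/19 = 57.9%, outside 43.2–57.3% ✗ — fails.
Candidate 2 (17 nt, A=4 T=3 G=7 C=3): length 17 ✓; GC 10/17 = 58.8%, outside 43.2–57.3% ✗ — fails.
Candidate 3 (15 nt, A=5 T=3 G=2 C=5): length 15, outside 17–21 ✗; GC 7/15 = 46.7% ✓ — fails.
Candidate 4 (18 nt, A=4 T=5 G=2 C=7): length 18 ✓; GC 9/18 = 50.0% ✓ — passes.

Candidate 4 only.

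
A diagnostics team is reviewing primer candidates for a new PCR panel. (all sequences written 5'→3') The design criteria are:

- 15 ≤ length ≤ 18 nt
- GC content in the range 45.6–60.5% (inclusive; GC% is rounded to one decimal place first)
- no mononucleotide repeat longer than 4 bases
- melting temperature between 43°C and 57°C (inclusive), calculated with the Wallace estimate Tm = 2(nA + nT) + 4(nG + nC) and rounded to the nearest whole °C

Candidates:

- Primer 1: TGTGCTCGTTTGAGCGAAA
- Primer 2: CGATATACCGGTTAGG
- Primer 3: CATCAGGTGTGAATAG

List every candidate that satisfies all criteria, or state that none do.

Primer 2 only.

Primer 1 (19 nt, A=4 T=6 G=6 C=3): length 19, outside 15–18 ✗; GC 9/19 = 47.4% ✓; longest run = 3 ✓; Tm = 2·10 + 4·9 = 56°C ✓ — fails.
Primer 2 (16 nt, A=4 T=4 G=5 C=3): length 16 ✓; GC 8/16 = 50.0% ✓; longest run = 2 ✓; Tm = 2·8 + 4·8 = 48°C ✓ — passes.
Primer 3 (16 nt, A=5 T=4 G=5 C=2): length 16 ✓; GC 7/16 = 43.8%, outside 45.6–60.5% ✗; longest run = 2 ✓; Tm = 2·9 + 4·7 = 46°C ✓ — fails.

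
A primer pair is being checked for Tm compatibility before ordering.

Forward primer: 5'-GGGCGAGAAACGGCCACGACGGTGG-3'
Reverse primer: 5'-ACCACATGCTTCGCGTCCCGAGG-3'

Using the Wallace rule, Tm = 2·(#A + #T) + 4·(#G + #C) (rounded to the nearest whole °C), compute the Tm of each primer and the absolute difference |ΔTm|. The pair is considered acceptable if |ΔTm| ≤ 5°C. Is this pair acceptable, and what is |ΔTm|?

|ΔTm| = 10°C; the pair is not acceptable.

Forward: A=6 T=1 G=12 C=6 → Tm = 2·7 + 4·18 = 86°C.
Reverse: A=4 T=4 G=6 C=9 → Tm = 2·8 + 4·15 = 76°C.
|ΔTm| = |86 − 76| = 10°C, > 5°C.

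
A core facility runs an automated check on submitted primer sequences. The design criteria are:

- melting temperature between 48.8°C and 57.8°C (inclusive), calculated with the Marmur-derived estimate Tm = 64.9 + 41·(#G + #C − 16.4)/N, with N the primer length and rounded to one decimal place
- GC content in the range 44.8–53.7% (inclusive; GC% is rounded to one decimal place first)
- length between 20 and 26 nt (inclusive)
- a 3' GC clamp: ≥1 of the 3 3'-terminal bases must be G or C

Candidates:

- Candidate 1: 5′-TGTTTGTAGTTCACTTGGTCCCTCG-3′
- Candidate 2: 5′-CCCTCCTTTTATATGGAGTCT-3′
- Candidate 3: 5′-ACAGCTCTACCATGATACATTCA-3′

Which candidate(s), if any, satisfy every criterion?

Candidate 1 (25 nt, A=2 T=11 G=6 C=6): Tm = 64.9 + 41·(12 − 16.4)/25 = 57.7°C ✓; GC 12/25 = 48.0% ✓; length 25 ✓; 3' end TCG has 2 G/C ✓ — passes.
Candidate 2 (21 nt, A=3 T=9 G=3 C=6): Tm = 64.9 + 41·(9 − 16.4)/21 = 50.5°C ✓; GC 9/21 = 42.9%, outside 44.8–53.7% ✗; length 21 ✓; 3' end TCT has 1 G/C ✓ — fails.
Candidate 3 (23 nt, A=8 T=6 G=2 C=7): Tm = 64.9 + 41·(9 − 16.4)/23 = 51.7°C ✓; GC 9/23 = 39.1%, outside 44.8–53.7% ✗; length 23 ✓; 3' end TCA has 1 G/C ✓ — fails.

Candidate 1 only.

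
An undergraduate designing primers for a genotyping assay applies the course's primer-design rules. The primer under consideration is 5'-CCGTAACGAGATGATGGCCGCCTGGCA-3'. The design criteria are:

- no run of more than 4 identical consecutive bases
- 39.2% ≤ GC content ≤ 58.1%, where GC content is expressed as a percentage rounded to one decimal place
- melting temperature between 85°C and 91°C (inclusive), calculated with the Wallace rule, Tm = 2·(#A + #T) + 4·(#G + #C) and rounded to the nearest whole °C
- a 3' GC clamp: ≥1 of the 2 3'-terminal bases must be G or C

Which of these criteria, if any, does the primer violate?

Fails: GC content.

Base counts: A=6, T=4, G=9, C=8 (length 27).
homopolymer run: longest run = 2 ✓
GC content: GC 17/27 = 63.0%, outside 39.2–58.1% ✗
Tm: Tm = 2·10 + 4·17 = 88°C ✓
GC clamp: 3' end CA has 1 G/C ✓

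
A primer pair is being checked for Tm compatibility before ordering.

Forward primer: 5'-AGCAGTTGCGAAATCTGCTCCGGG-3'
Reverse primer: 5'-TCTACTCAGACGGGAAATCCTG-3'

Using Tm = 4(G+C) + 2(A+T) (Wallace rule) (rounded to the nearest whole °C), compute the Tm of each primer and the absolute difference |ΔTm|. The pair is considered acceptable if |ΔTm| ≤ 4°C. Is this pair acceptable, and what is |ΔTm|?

|ΔTm| = 10°C; the pair is not acceptable.

Forward: A=5 T=5 G=8 C=6 → Tm = 2·10 + 4·14 = 76°C.
Reverse: A=6 T=5 G=5 C=6 → Tm = 2·11 + 4·11 = 66°C.
|ΔTm| = |76 − 66| = 10°C, > 4°C.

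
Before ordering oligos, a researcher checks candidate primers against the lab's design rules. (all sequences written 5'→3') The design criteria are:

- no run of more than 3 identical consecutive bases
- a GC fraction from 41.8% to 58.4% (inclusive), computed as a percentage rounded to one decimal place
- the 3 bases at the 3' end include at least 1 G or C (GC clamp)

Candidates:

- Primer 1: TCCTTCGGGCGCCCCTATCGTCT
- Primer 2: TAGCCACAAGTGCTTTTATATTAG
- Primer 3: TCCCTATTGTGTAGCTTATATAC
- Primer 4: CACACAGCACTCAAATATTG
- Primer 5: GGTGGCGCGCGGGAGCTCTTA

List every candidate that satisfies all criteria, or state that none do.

Primer 1 (23 nt, A=1 T=7 G=5 C=10): longest run = 4, exceeds 3 ✗; GC 15/23 = 65.2%, outside 41.8–58.4% ✗; 3' end TCT has 1 G/C ✓ — fails.
Primer 2 (24 nt, A=7 T=9 G=4 C=4): longest run = 4, exceeds 3 ✗; GC 8/24 = 33.3%, outside 41.8–58.4% ✗; 3' end TAG has 1 G/C ✓ — fails.
Primer 3 (23 nt, A=5 T=10 G=3 C=5): longest run = 3 ✓; GC 8/23 = 34.8%, outside 41.8–58.4% ✗; 3' end TAC has 1 G/C ✓ — fails.
Primer 4 (20 nt, A=8 T=4 G=2 C=6): longest run = 3 ✓; GC 8/20 = 40.0%, outside 41.8–58.4% ✗; 3' end TTG has 1 G/C ✓ — fails.
Primer 5 (21 nt, A=2 T=4 G=10 C=5): longest run = 3 ✓; GC 15/21 = 71.4%, outside 41.8–58.4% ✗; 3' end TTA has 0 G/C, need ≥1 ✗ — fails.

None of the candidates satisfy all criteria.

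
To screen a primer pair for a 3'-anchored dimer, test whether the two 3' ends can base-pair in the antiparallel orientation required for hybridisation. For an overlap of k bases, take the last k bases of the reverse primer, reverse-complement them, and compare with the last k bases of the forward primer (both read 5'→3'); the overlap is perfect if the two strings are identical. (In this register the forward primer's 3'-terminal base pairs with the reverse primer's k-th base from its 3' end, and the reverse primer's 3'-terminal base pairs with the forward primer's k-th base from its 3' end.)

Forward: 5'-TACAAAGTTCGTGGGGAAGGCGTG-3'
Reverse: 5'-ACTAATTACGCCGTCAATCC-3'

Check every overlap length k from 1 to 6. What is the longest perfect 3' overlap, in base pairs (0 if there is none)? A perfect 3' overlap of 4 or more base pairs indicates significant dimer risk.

Last 6 bases (5'→3') — forward …GGCGTG, reverse …CAATCC.
Reverse complement of the reverse primer's last 6 bases: GGATTG; its first k bases are the reverse complement of the reverse primer's last k bases, so a perfect k-base overlap needs the forward primer's last k bases to equal them.
Comparing (forward last k vs required): k=1: G vs G ✓; k=2: TG vs GG ✗; k=3: GTG vs GGA ✗; k=4: CGTG vs GGAT ✗; k=5: GCGTG vs GGATT ✗; k=6: GGCGTG vs GGATTG ✗.
Only k = 1 is perfect, so the longest perfect 3' overlap is 1.

Longest perfect overlap: 1 complementary base pair; below the dimer-risk threshold (threshold 4).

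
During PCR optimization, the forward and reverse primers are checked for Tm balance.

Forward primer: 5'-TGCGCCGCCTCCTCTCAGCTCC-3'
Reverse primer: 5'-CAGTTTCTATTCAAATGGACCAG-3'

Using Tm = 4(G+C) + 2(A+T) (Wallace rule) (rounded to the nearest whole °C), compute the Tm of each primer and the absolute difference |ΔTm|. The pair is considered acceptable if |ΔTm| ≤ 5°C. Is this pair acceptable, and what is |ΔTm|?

Forward: A=1 T=5 G=4 C=12 → Tm = 2·6 + 4·16 = 76°C.
Reverse: A=7 T=7 G=4 C=5 → Tm = 2·14 + 4·9 = 64°C.
|ΔTm| = |76 − 64| = 12°C, > 5°C.

|ΔTm| = 12°C; the pair is not acceptable.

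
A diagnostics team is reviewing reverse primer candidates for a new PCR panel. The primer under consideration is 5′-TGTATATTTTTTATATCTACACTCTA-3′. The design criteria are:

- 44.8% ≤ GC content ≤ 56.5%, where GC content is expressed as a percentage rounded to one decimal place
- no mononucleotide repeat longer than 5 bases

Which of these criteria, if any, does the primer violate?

Fails: GC content, homopolymer run.

Base counts: A=7, T=14, G=1, C=4 (length 26).
GC content: GC 5/26 = 19.2%, outside 44.8–56.5% ✗
homopolymer run: longest run = 6, exceeds 5 ✗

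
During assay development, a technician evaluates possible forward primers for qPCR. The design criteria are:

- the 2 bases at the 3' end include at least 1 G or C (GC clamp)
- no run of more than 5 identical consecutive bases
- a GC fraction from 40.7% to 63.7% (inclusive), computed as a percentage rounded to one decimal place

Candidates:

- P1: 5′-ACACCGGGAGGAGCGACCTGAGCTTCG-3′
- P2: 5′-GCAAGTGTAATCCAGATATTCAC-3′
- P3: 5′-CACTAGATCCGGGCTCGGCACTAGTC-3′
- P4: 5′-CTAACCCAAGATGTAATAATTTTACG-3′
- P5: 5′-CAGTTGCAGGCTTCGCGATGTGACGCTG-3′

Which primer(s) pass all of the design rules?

P3 and P5.

P1 (27 nt, A=6 T=3 G=10 C=8): 3' end CG has 2 G/C ✓; longest run = 3 ✓; GC 18/27 = 66.7%, outside 40.7–63.7% ✗ — fails.
P2 (23 nt, A=8 T=6 G=4 C=5): 3' end AC has 1 G/C ✓; longest run = 2 ✓; GC 9/23 = 39.1%, outside 40.7–63.7% ✗ — fails.
P3 (26 nt, A=5 T=5 G=7 C=9): 3' end TC has 1 G/C ✓; longest run = 3 ✓; GC 16/26 = 61.5% ✓ — passes.
P4 (26 nt, A=10 T=8 G=3 C=5): 3' end CG has 2 G/C ✓; longest run = 4 ✓; GC 8/26 = 30.8%, outside 40.7–63.7% ✗ — fails.
P5 (28 nt, A=4 T=7 G=10 C=7): 3' end TG has 1 G/C ✓; longest run = 2 ✓; GC 17/28 = 60.7% ✓ — passes.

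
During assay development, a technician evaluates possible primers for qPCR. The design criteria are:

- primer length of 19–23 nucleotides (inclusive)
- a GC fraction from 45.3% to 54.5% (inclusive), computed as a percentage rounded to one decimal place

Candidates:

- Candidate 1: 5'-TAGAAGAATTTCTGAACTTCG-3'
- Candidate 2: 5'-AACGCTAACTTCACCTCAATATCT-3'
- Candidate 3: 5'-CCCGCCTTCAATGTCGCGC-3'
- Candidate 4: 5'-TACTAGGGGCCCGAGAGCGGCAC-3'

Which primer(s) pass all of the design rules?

None of the candidates satisfy all criteria.

Candidate 1 (21 nt, A=7 T=7 G=4 C=3): length 21 ✓; GC 7/21 = 33.3%, outside 45.3–54.5% ✗ — fails.
Candidate 2 (24 nt, A=8 T=7 G=1 C=8): length 24, outside 19–23 ✗; GC 9/24 = 37.5%, outside 45.3–54.5% ✗ — fails.
Candidate 3 (19 nt, A=2 T=4 G=4 C=9): length 19 ✓; GC 13/19 = 68.4%, outside 45.3–54.5% ✗ — fails.
Candidate 4 (23 nt, A=5 T=2 G=9 C=7): length 23 ✓; GC 16/23 = 69.6%, outside 45.3–54.5% ✗ — fails.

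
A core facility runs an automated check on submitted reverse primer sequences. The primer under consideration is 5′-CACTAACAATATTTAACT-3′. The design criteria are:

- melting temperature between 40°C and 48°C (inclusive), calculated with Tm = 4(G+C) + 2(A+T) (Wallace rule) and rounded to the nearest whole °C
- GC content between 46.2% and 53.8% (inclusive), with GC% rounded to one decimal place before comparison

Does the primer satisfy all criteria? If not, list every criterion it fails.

Base counts: A=8, T=6, G=0, C=4 (length 18).
Tm: Tm = 2·14 + 4·4 = 44°C ✓
GC content: GC 4/18 = 22.2%, outside 46.2–53.8% ✗

Fails: GC content.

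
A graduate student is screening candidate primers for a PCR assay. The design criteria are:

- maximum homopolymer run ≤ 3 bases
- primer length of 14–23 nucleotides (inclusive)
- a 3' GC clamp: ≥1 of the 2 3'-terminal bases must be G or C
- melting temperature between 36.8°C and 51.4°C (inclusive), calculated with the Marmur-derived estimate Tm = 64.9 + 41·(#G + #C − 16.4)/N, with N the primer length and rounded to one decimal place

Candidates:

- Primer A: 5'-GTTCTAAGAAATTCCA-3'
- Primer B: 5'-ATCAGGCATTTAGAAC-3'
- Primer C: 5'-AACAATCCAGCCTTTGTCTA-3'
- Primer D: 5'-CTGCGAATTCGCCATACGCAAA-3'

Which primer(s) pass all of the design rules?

Primer B only.

Primer A (16 nt, A=6 T=5 G=2 C=3): longest run = 3 ✓; length 16 ✓; 3' end CA has 1 G/C ✓; Tm = 64.9 + 41·(5 − 16.4)/16 = 35.7°C, outside 36.8–51.4°C ✗ — fails.
Primer B (16 nt, A=6 T=4 G=3 C=3): longest run = 3 ✓; length 16 ✓; 3' end AC has 1 G/C ✓; Tm = 64.9 + 41·(6 − 16.4)/16 = 38.3°C ✓ — passes.
Primer C (20 nt, A=6 T=6 G=2 C=6): longest run = 3 ✓; length 20 ✓; 3' end TA has 0 G/C, need ≥1 ✗; Tm = 64.9 + 41·(8 − 16.4)/20 = 47.7°C ✓ — fails.
Primer D (22 nt, A=7 T=4 G=4 C=7): longest run = 3 ✓; length 22 ✓; 3' end AA has 0 G/C, need ≥1 ✗; Tm = 64.9 + 41·(11 − 16.4)/22 = 54.8°C, outside 36.8–51.4°C ✗ — fails.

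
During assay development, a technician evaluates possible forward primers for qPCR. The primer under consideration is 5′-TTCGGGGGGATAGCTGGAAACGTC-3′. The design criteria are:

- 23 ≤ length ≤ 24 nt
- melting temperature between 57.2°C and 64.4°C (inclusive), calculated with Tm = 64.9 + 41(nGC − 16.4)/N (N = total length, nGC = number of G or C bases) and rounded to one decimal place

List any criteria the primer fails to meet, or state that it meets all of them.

Meets all criteria.

Base counts: A=5, T=5, G=10, C=4 (length 24).
length: length 24 ✓
Tm: Tm = 64.9 + 41·(14 − 16.4)/24 = 60.8°C ✓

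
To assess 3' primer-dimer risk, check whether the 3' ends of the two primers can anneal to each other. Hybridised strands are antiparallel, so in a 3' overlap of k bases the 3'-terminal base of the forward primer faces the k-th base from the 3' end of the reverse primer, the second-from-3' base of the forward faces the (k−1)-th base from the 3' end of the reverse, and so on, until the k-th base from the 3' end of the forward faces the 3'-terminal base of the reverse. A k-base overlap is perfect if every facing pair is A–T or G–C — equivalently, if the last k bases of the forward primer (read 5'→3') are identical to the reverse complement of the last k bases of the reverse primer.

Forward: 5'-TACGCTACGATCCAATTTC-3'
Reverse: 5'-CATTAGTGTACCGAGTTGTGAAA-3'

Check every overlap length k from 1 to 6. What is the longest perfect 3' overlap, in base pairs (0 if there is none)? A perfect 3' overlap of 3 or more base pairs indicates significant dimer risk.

Longest perfect overlap: 4 complementary base pairs; significant dimer risk (threshold 3).

Last 6 bases (5'→3') — forward …AATTTC, reverse …GTGAAA.
Reverse complement of the reverse primer's last 6 bases: TTTCAC; its first k bases are the reverse complement of the reverse primer's last k bases, so a perfect k-base overlap needs the forward primer's last k bases to equal them.
Comparing (forward last k vs required): k=1: C vs T ✗; k=2: TC vs TT ✗; k=3: TTC vs TTT ✗; k=4: TTTC vs TTTC ✓; k=5: ATTTC vs TTTCA ✗; k=6: AATTTC vs TTTCAC ✗.
Only k = 4 is perfect, so the longest perfect 3' overlap is 4.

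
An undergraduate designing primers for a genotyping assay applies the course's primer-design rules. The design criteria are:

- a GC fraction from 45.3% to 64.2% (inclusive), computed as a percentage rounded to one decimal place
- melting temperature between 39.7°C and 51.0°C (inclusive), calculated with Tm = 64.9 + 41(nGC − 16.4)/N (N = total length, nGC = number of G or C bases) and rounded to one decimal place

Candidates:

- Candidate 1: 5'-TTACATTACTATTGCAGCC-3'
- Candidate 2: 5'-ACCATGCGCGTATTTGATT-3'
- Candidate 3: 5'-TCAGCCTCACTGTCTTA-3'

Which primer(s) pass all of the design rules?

Candidate 3 only.

Candidate 1 (19 nt, A=5 T=7 G=2 C=5): GC 7/19 = 36.8%, outside 45.3–64.2% ✗; Tm = 64.9 + 41·(7 − 16.4)/19 = 44.6°C ✓ — fails.
Candidate 2 (19 nt, A=4 T=7 G=4 C=4): GC 8/19 = 42.1%, outside 45.3–64.2% ✗; Tm = 64.9 + 41·(8 − 16.4)/19 = 46.8°C ✓ — fails.
Candidate 3 (17 nt, A=3 T=6 G=2 C=6): GC 8/17 = 47.1% ✓; Tm = 64.9 + 41·(8 − 16.4)/17 = 44.6°C ✓ — passes.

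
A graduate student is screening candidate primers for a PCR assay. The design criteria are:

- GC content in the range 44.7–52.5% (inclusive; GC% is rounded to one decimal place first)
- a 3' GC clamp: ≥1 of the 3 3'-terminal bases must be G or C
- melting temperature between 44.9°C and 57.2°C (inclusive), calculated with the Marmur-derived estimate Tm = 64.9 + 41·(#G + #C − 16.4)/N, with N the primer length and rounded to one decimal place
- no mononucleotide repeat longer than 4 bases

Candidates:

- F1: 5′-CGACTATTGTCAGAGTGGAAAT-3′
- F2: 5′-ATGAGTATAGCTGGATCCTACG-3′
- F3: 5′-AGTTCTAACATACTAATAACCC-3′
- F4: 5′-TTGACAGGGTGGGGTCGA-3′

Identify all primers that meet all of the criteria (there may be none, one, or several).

F1 (22 nt, A=7 T=6 G=6 C=3): GC 9/22 = 40.9%, outside 44.7–52.5% ✗; 3' end AAT has 0 G/C, need ≥1 ✗; Tm = 64.9 + 41·(9 − 16.4)/22 = 51.1°C ✓; longest run = 3 ✓ — fails.
F2 (22 nt, A=6 T=6 G=6 C=4): GC 10/22 = 45.5% ✓; 3' end ACG has 2 G/C ✓; Tm = 64.9 + 41·(10 − 16.4)/22 = 53.0°C ✓; longest run = 2 ✓ — passes.
F3 (22 nt, A=9 T=6 G=1 C=6): GC 7/22 = 31.8%, outside 44.7–52.5% ✗; 3' end CCC has 3 G/C ✓; Tm = 64.9 + 41·(7 − 16.4)/22 = 47.4°C ✓; longest run = 3 ✓ — fails.
F4 (18 nt, A=3 T=4 G=9 C=2): GC 11/18 = 61.1%, outside 44.7–52.5% ✗; 3' end CGA has 2 G/C ✓; Tm = 64.9 + 41·(11 − 16.4)/18 = 52.6°C ✓; longest run = 4 ✓ — fails.

F2 only.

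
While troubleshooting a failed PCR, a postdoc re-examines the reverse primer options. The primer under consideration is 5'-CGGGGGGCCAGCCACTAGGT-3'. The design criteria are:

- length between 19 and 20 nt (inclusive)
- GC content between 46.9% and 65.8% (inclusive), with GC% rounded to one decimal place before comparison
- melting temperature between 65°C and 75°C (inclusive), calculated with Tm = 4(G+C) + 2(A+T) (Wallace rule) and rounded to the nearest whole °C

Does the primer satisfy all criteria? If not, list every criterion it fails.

Base counts: A=3, T=2, G=9, C=6 (length 20).
length: length 20 ✓
GC content: GC 15/20 = 75.0%, outside 46.9–65.8% ✗
Tm: Tm = 2·5 + 4·15 = 70°C ✓

Fails: GC content.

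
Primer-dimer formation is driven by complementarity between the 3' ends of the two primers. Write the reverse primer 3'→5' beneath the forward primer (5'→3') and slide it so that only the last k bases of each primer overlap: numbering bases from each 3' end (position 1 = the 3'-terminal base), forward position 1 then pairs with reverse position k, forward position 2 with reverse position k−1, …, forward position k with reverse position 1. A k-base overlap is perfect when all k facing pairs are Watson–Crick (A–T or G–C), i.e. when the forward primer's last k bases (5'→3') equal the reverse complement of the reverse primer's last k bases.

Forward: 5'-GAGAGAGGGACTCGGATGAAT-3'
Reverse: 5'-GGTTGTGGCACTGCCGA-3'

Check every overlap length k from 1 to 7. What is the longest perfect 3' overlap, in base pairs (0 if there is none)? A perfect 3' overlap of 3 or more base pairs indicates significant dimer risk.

Longest perfect overlap: 1 complementary base pair; below the dimer-risk threshold (threshold 3).

Last 7 bases (5'→3') — forward …GATGAAT, reverse …CTGCCGA.
Reverse complement of the reverse primer's last 7 bases: TCGGCAG; its first k bases are the reverse complement of the reverse primer's last k bases, so a perfect k-base overlap needs the forward primer's last k bases to equal them.
Comparing (forward last k vs required): k=1: T vs T ✓; k=2: AT vs TC ✗; k=3: AAT vs TCG ✗; k=4: GAAT vs TCGG ✗; k=5: TGAAT vs TCGGC ✗; k=6: ATGAAT vs TCGGCA ✗; k=7: GATGAAT vs TCGGCAG ✗.
Only k = 1 is perfect, so the longest perfect 3' overlap is 1.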